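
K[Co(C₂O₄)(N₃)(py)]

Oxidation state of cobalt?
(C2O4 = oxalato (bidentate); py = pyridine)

1 potassium outside the brackets (+1 each) → the complex ion is 1−.
Ligand charges: 1×N3 = -1; 1×C2O4 = -2; 1×py neutral; sum -3.
Co + (-3) = 1− ⇒ Co is +2.

+2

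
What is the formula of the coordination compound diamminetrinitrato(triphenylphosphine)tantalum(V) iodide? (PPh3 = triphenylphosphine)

[Ta(NH3)2(NO3)3(PPh3)]I2

Ligands: 3 nitrato (NO3, -1), 2 ammine (NH3, neutral), 1 triphenylphosphine (PPh3, neutral). Ligand charge sum = -3.
With Ta in oxidation state +5, the complex ion is [Ta...]^2+.
Charge balance with iodide (-1) requires 1 complex ion per 2 iodide.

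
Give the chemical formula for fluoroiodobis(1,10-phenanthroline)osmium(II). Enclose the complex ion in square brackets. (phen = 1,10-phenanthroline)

[OsFI(phen)2]

Ligands: 1 fluoro (F, -1), 1 iodo (I, -1), 2 1,10-phenanthroline (phen, neutral). Ligand charge sum = -2.
With Os in oxidation state +2, the complex ion is [Os...].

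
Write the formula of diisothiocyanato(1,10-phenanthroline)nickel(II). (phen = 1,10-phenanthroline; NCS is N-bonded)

Ligands: 1 1,10-phenanthroline (phen, neutral), 2 isothiocyanato (NCS, -1). Ligand charge sum = -2.
With Ni in oxidation state +2, the complex ion is [Ni...].

[Ni(NCS)2(phen)]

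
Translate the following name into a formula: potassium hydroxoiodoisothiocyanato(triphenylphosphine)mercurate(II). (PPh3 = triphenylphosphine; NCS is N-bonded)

Ligands: 1 hydroxo (OH, -1), 1 triphenylphosphine (PPh3, neutral), 1 iodo (I, -1), 1 isothiocyanato (NCS, -1). Ligand charge sum = -3.
Charge balance with potassium (+1) requires 1 complex ion per 1 potassium.

K[HgI(NCS)(OH)(PPh3)]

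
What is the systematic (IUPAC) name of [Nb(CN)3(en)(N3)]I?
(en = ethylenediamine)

The 1 iodide counter-ion carries a total charge of -1, so each complex ion is 1+.
Ligand charges: 3×cyano (-1 each), 1×azido (-1 each), 1×ethylenediamine (neutral); total -4. So Nb + (-4) = 1+, giving Nb = +5.
Ligands are named alphabetically: azido before cyano before ethylenediamine.

azidotricyano(ethylenediamine)niobium(V) iodide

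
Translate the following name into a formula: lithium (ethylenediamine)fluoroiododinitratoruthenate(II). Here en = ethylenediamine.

Ligands: 1 ethylenediamine (en, neutral), 1 fluoro (F, -1), 1 iodo (I, -1), 2 nitrato (NO3, -1). Ligand charge sum = -4.
With Ru in oxidation state +2, the complex ion is [Ru...]^2−.
Charge balance with lithium (+1) requires 1 complex ion per 2 lithium.

Li2[Ru(en)FI(NO3)2]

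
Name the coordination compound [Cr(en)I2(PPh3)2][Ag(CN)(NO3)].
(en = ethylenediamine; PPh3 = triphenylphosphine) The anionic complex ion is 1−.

The complex anion is given as 1−; its ligand charges sum to -2, so Ag = +1.
A 1:1 salt means the cation carries the equal and opposite charge, 1+.
Cation: ligand charges sum to -2; for the ion to be 1+, Cr = +3.

(ethylenediamine)diiodobis(triphenylphosphine)chromium(III) cyanonitratoargentate(I)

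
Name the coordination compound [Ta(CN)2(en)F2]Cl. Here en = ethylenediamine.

dicyano(ethylenediamine)difluorotantalum(V) chloride

The 1 chloride counter-ion carries a total charge of -1, so each complex ion is 1+.
Ligand charges: 1×ethylenediamine (neutral), 2×cyano (-1 each), 2×fluoro (-1 each); total -4. So Ta + (-4) = 1+, giving Ta = +5.
Ligands are named alphabetically: cyano before ethylenediamine before fluoro.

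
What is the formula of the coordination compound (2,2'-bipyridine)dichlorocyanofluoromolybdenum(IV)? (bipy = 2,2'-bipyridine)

Ligands: 1 cyano (CN, -1), 2 chloro (Cl, -1), 1 2,2'-bipyridine (bipy, neutral), 1 fluoro (F, -1). Ligand charge sum = -4.
With Mo in oxidation state +4, the complex ion is [Mo...].

[Mo(bipy)Cl2(CN)F]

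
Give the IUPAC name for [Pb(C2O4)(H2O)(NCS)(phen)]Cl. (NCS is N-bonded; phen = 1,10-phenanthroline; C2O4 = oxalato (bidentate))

aquaisothiocyanatooxalato(1,10-phenanthroline)lead(IV) chloride

The 1 chloride counter-ion carries a total charge of -1, so each complex ion is 1+.
Ligand charges: 1×isothiocyanato (-1 each), 1×1,10-phenanthroline (neutral), 1×oxalato (-2 each), 1×aqua (neutral); total -3. So Pb + (-3) = 1+, giving Pb = +4.
Ligands are named alphabetically: aqua before isothiocyanato before oxalato before phenanthroline.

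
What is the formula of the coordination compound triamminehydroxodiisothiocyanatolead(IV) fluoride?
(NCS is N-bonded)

Ligands: 2 isothiocyanato (NCS, -1), 3 ammine (NH3, neutral), 1 hydroxo (OH, -1). Ligand charge sum = -3.
Charge balance with fluoride (-1) requires 1 complex ion per 1 fluoride.

[Pb(NCS)2(NH3)3(OH)]F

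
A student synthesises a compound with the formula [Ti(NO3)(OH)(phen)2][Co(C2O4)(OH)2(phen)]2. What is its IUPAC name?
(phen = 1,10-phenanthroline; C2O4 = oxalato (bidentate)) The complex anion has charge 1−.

Both ions are complex: the cation is named first with the plain metal name, the anion second with the -ate form; each ion's ligands are alphabetised independently.
The complex anion is given as 1−; its ligand charges sum to -4, so Co = +3.
With 2 anions per cation, the cation must be 2×1 = 2+.
Cation: ligand charges sum to -2; for the ion to be 2+, Ti = +4.

hydroxonitratobis(1,10-phenanthroline)titanium(IV) dihydroxooxalato(1,10-phenanthroline)cobaltate(III)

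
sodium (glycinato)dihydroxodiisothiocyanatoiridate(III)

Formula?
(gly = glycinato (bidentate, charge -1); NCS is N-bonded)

Na2[Ir(gly)(NCS)2(OH)2]

Ligands: 2 hydroxo (OH, -1), 1 glycinato (gly, -1), 2 isothiocyanato (NCS, -1). Ligand charge sum = -5.
With Ir in oxidation state +3, the complex ion is [Ir...]^2−.
Charge balance with sodium (+1) requires 1 complex ion per 2 sodium.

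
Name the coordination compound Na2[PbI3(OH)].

sodium hydroxotriiodoplumbate(II)

The 2 sodium counter-ions carry a total charge of +2, so each complex ion is 2−.
Ligand charges: 3×iodo (-1 each), 1×hydroxo (-1 each); total -4. So Pb + (-4) = 2−, giving Pb = +2.
Ligands are named alphabetically: hydroxo before iodo.
The complex ion is anionic, so lead takes the -ate form plumbate(II).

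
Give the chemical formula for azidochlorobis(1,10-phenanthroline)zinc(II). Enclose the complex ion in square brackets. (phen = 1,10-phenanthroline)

Ligands: 1 azido (N3, -1), 1 chloro (Cl, -1), 2 1,10-phenanthroline (phen, neutral). Ligand charge sum = -2.
With Zn in oxidation state +2, the complex ion is [Zn...].

[ZnCl(N3)(phen)2]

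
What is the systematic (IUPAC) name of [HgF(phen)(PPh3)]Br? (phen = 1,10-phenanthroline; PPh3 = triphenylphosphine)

The 1 bromide counter-ion carries a total charge of -1, so each complex ion is 1+.
Ligand charges: 1×1,10-phenanthroline (neutral), 1×triphenylphosphine (neutral), 1×fluoro (-1 each); total -1. So Hg + (-1) = 1+, giving Hg = +2.
Ligands are named alphabetically: fluoro before phenanthroline before triphenylphosphine.

fluoro(1,10-phenanthroline)(triphenylphosphine)mercury(II) bromide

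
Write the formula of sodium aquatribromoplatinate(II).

Na[PtBr3(H2O)]

Ligands: 1 aqua (H2O, neutral), 3 bromo (Br, -1). Ligand charge sum = -3.
With Pt in oxidation state +2, the complex ion is [Pt...]^1−.
Charge balance with sodium (+1) requires 1 complex ion per 1 sodium.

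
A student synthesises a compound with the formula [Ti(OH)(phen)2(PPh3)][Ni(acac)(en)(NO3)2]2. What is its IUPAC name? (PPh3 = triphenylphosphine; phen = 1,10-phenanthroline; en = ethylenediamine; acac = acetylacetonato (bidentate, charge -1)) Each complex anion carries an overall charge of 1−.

Both ions are complex: the cation is named first with the plain metal name, the anion second with the -ate form; each ion's ligands are alphabetised independently.
The complex anion is given as 1−; its ligand charges sum to -3, so Ni = +2.
With 2 anions per cation, the cation must be 2×1 = 2+.
Cation: ligand charges sum to -1; for the ion to be 2+, Ti = +3.

hydroxobis(1,10-phenanthroline)(triphenylphosphine)titanium(III) (acetylacetonato)(ethylenediamine)dinitratonickelate(II)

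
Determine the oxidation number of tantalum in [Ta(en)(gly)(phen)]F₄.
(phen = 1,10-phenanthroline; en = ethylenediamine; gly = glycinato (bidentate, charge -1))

+5

4 fluoride outside the brackets (-1 each) → the complex ion is 4+.
Ligand charges: 1×phen neutral; 1×en neutral; 1×gly = -1; sum -1.
Ta + (-1) = 4+ ⇒ Ta is +5.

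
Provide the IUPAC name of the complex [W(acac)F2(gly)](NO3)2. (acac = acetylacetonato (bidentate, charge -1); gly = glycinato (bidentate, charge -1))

The 2 nitrate counter-ions carry a total charge of -2, so each complex ion is 2+.
Ligand charges: 2×fluoro (-1 each), 1×acetylacetonato (-1 each), 1×glycinato (-1 each); total -4. So W + (-4) = 2+, giving W = +6.
Ligands are named alphabetically: acetylacetonato before fluoro before glycinato.

(acetylacetonato)difluoro(glycinato)tungsten(VI) nitrate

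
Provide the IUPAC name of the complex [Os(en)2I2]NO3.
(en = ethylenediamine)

The 1 nitrate counter-ion carries a total charge of -1, so each complex ion is 1+.
Ligand charges: 2×ethylenediamine (neutral), 2×iodo (-1 each); total -2. So Os + (-2) = 1+, giving Os = +3.
Ligands are named alphabetically: ethylenediamine before iodo.

bis(ethylenediamine)diiodoosmium(III) nitrate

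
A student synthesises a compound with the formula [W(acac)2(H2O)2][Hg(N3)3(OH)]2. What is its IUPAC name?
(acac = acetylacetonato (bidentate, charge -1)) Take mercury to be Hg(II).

Hg is given as +2; the anion's ligand charges sum to -4, so the complex anion is 2−.
With 2 anions per cation, the cation must be 2×2 = 4+.
Cation: ligand charges sum to -2; for the ion to be 4+, W = +6.

bis(acetylacetonato)diaquatungsten(VI) triazidohydroxomercurate(II)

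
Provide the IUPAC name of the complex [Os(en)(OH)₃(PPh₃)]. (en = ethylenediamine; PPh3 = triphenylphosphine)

There is no counter-ion, so the complex is neutral overall.
Ligand charges: 1×ethylenediamine (neutral), 3×hydroxo (-1 each), 1×triphenylphosphine (neutral); total -3. So Os + (-3) = 0, giving Os = +3.
Ligands are named alphabetically: ethylenediamine before hydroxo before triphenylphosphine.

(ethylenediamine)trihydroxo(triphenylphosphine)osmium(III)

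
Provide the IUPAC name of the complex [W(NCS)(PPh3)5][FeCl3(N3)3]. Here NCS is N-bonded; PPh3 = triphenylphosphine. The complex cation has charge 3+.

The complex cation is given as 3+; its ligand charges sum to -1, so W = +4.
A 1:1 salt means the anion carries the equal and opposite charge, 3−.
Anion: ligand charges sum to -6; for the ion to be 3−, Fe = +3.

isothiocyanatopentakis(triphenylphosphine)tungsten(IV) triazidotrichloroferrate(III)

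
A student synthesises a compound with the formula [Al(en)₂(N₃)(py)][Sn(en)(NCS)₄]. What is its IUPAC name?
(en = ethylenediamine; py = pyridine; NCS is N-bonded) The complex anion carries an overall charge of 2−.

azidobis(ethylenediamine)(pyridine)aluminium(III) (ethylenediamine)tetraisothiocyanatostannate(II)

Both ions are complex: the cation is named first with the plain metal name, the anion second with the -ate form; each ion's ligands are alphabetised independently.
The complex anion is given as 2−; its ligand charges sum to -4, so Sn = +2.
A 1:1 salt means the cation carries the equal and opposite charge, 2+.
Cation: ligand charges sum to -1; for the ion to be 2+, Al = +3.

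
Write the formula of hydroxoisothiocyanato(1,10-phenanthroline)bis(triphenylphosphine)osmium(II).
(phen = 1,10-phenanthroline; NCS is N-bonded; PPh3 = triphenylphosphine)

[Os(NCS)(OH)(phen)(PPh3)2]

Ligands: 1 1,10-phenanthroline (phen, neutral), 1 hydroxo (OH, -1), 1 isothiocyanato (NCS, -1), 2 triphenylphosphine (PPh3, neutral). Ligand charge sum = -2.
With Os in oxidation state +2, the complex ion is [Os...].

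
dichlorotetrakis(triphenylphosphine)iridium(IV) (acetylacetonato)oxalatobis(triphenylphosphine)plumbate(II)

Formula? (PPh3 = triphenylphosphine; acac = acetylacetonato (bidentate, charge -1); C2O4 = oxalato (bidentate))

Cation [Ir…]: ligand charges -2, Ir(IV) ⇒ ion charge 2+.
Anion [Pb…]: ligand charges -3, Pb(II) ⇒ ion charge 1−.
One 2+ cation requires 2 of the 1− anion.

[IrCl2(PPh3)4][Pb(acac)(C2O4)(PPh3)2]2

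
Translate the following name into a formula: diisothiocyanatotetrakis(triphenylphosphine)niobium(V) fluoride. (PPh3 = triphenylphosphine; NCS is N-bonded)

Ligands: 4 triphenylphosphine (PPh3, neutral), 2 isothiocyanato (NCS, -1). Ligand charge sum = -2.
Charge balance with fluoride (-1) requires 1 complex ion per 3 fluoride.

[Nb(NCS)2(PPh3)4]F3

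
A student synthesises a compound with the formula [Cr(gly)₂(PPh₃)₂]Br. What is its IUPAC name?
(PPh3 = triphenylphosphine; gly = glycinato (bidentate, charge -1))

bis(glycinato)bis(triphenylphosphine)chromium(III) bromide

The 1 bromide counter-ion carries a total charge of -1, so each complex ion is 1+.
Ligand charges: 2×triphenylphosphine (neutral), 2×glycinato (-1 each); total -2. So Cr + (-2) = 1+, giving Cr = +3.
Ligands are named alphabetically: glycinato before triphenylphosphine.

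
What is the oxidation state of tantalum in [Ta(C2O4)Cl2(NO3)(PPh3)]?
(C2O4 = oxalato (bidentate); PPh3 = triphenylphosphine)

No counter-ion: the bracketed complex is neutral.
Ligand charges: 1×NO3 = -1; 2×Cl = -2; 1×C2O4 = -2; 1×PPh3 neutral; sum -5.
Ta + (-5) = 0 ⇒ Ta is +5.

+5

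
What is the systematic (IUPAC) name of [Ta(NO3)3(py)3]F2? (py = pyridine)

trinitratotris(pyridine)tantalum(V) fluoride

The 2 fluoride counter-ions carry a total charge of -2, so each complex ion is 2+.
Ligand charges: 3×nitrato (-1 each), 3×pyridine (neutral); total -3. So Ta + (-3) = 2+, giving Ta = +5.
Ligands are named alphabetically: nitrato before pyridine.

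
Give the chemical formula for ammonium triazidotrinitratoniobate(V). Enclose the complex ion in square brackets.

Ligands: 3 azido (N3, -1), 3 nitrato (NO3, -1). Ligand charge sum = -6.
With Nb in oxidation state +5, the complex ion is [Nb...]^1−.
Charge balance with ammonium (+1) requires 1 complex ion per 1 ammonium.

NH4[Nb(N3)3(NO3)3]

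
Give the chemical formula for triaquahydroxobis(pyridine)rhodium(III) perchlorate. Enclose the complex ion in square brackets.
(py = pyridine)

[Rh(H2O)3(OH)(py)2](ClO4)2

Ligands: 3 aqua (H2O, neutral), 1 hydroxo (OH, -1), 2 pyridine (py, neutral). Ligand charge sum = -1.
Charge balance with perchlorate (-1) requires 1 complex ion per 2 perchlorate.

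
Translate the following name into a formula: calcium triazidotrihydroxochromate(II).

Ligands: 3 azido (N3, -1), 3 hydroxo (OH, -1). Ligand charge sum = -6.
Charge balance with calcium (+2) requires 1 complex ion per 2 calcium.

Ca2[Cr(N3)3(OH)3]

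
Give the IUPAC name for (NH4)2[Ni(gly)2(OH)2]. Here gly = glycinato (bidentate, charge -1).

The 2 ammonium counter-ions carry a total charge of +2, so each complex ion is 2−.
Ligand charges: 2×hydroxo (-1 each), 2×glycinato (-1 each); total -4. So Ni + (-4) = 2−, giving Ni = +2.
Ligands are named alphabetically: glycinato before hydroxo.
The complex ion is anionic, so nickel takes the -ate form nickelate(II).

ammonium bis(glycinato)dihydroxonickelate(II)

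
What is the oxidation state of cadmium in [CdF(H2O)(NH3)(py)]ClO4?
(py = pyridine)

+2

1 perchlorate outside the brackets (-1 each) → the complex ion is 1+.
Ligand charges: 1×F = -1; 1×py neutral; 1×NH3 neutral; 1×H2O neutral; sum -1.
Cd + (-1) = 1+ ⇒ Cd is +2.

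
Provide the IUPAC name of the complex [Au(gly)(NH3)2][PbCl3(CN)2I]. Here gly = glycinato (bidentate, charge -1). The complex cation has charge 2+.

diammine(glycinato)gold(III) trichlorodicyanoiodoplumbate(IV)

Both ions are complex: the cation is named first with the plain metal name, the anion second with the -ate form; each ion's ligands are alphabetised independently.
The complex cation is given as 2+; its ligand charges sum to -1, so Au = +3.
A 1:1 salt means the anion carries the equal and opposite charge, 2−.
Anion: ligand charges sum to -6; for the ion to be 2−, Pb = +4.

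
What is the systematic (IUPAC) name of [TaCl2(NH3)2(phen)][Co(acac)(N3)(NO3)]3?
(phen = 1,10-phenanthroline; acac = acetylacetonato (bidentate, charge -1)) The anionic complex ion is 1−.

diamminedichloro(1,10-phenanthroline)tantalum(V) (acetylacetonato)azidonitratocobaltate(II)

The complex anion is given as 1−; its ligand charges sum to -3, so Co = +2.
With 3 anions per cation, the cation must be 3×1 = 3+.
Cation: ligand charges sum to -2; for the ion to be 3+, Ta = +5.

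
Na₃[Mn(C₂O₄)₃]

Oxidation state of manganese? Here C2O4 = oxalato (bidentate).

+3

3 sodium outside the brackets (+1 each) → the complex ion is 3−.
Ligand charges: 3×C2O4 = -6; sum -6.
Mn + (-6) = 3− ⇒ Mn is +3.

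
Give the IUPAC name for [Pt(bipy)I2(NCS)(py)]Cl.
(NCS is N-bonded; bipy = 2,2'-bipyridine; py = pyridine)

The 1 chloride counter-ion carries a total charge of -1, so each complex ion is 1+.
Ligand charges: 2×iodo (-1 each), 1×isothiocyanato (-1 each), 1×2,2'-bipyridine (neutral), 1×pyridine (neutral); total -3. So Pt + (-3) = 1+, giving Pt = +4.
Ligands are named alphabetically: bipyridine before iodo before isothiocyanato before pyridine.

(2,2'-bipyridine)diiodoisothiocyanato(pyridine)platinum(IV) chloride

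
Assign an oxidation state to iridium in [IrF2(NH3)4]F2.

2 fluoride outside the brackets (-1 each) → the complex ion is 2+.
Ligand charges: 2×F = -2; 4×NH3 neutral; sum -2.
Ir + (-2) = 2+ ⇒ Ir is +4.

+4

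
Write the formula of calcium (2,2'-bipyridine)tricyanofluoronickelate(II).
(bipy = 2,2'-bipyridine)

Ligands: 1 2,2'-bipyridine (bipy, neutral), 3 cyano (CN, -1), 1 fluoro (F, -1). Ligand charge sum = -4.
With Ni in oxidation state +2, the complex ion is [Ni...]^2−.
Charge balance with calcium (+2) requires 1 complex ion per 1 calcium.

Ca[Ni(bipy)(CN)3F]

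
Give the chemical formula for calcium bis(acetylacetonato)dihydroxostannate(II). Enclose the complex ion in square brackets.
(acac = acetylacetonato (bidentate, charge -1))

Ca[Sn(acac)2(OH)2]

Ligands: 2 hydroxo (OH, -1), 2 acetylacetonato (acac, -1). Ligand charge sum = -4.
With Sn in oxidation state +2, the complex ion is [Sn...]^2−.
Charge balance with calcium (+2) requires 1 complex ion per 1 calcium.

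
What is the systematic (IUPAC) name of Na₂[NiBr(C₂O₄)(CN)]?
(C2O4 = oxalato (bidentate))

sodium bromocyanooxalatonickelate(II)

The 2 sodium counter-ions carry a total charge of +2, so each complex ion is 2−.
Ligand charges: 1×cyano (-1 each), 1×bromo (-1 each), 1×oxalato (-2 each); total -4. So Ni + (-4) = 2−, giving Ni = +2.
Ligands are named alphabetically: bromo before cyano before oxalato.
The complex ion is anionic, so nickel takes the -ate form nickelate(II).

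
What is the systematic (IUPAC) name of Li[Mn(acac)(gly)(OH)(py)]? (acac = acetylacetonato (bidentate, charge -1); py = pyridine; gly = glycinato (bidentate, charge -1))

The 1 lithium counter-ion carries a total charge of +1, so each complex ion is 1−.
Ligand charges: 1×acetylacetonato (-1 each), 1×pyridine (neutral), 1×glycinato (-1 each), 1×hydroxo (-1 each); total -3. So Mn + (-3) = 1−, giving Mn = +2.
Ligands are named alphabetically: acetylacetonato before glycinato before hydroxo before pyridine.
The complex ion is anionic, so manganese takes the -ate form manganate(II).

lithium (acetylacetonato)(glycinato)hydroxo(pyridine)manganate(II)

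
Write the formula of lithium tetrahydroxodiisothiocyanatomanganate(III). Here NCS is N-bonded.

Li3[Mn(NCS)2(OH)4]

Ligands: 4 hydroxo (OH, -1), 2 isothiocyanato (NCS, -1). Ligand charge sum = -6.
Charge balance with lithium (+1) requires 1 complex ion per 3 lithium.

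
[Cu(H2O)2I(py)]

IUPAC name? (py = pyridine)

There is no counter-ion, so the complex is neutral overall.
Ligand charges: 2×aqua (neutral), 1×pyridine (neutral), 1×iodo (-1 each); total -1. So Cu + (-1) = 0, giving Cu = +1.
Ligands are named alphabetically: aqua before iodo before pyridine.

diaquaiodo(pyridine)copper(I)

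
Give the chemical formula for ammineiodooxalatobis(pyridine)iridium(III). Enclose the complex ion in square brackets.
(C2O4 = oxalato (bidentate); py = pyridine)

[Ir(C2O4)I(NH3)(py)2]

Ligands: 1 oxalato (C2O4, -2), 1 ammine (NH3, neutral), 2 pyridine (py, neutral), 1 iodo (I, -1). Ligand charge sum = -3.
With Ir in oxidation state +3, the complex ion is [Ir...].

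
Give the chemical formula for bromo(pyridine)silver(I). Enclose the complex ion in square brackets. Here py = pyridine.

[AgBr(py)]

Ligands: 1 bromo (Br, -1), 1 pyridine (py, neutral). Ligand charge sum = -1.
With Ag in oxidation state +1, the complex ion is [Ag...].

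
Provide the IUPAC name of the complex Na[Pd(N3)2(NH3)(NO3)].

sodium amminediazidonitratopalladate(II)

The 1 sodium counter-ion carries a total charge of +1, so each complex ion is 1−.
Ligand charges: 1×nitrato (-1 each), 1×ammine (neutral), 2×azido (-1 each); total -3. So Pd + (-3) = 1−, giving Pd = +2.
Ligands are named alphabetically: ammine before azido before nitrato.
The complex ion is anionic, so palladium takes the -ate form palladate(II).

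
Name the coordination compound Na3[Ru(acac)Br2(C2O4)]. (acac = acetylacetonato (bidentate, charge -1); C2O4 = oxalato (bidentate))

The 3 sodium counter-ions carry a total charge of +3, so each complex ion is 3−.
Ligand charges: 1×acetylacetonato (-1 each), 2×bromo (-1 each), 1×oxalato (-2 each); total -5. So Ru + (-5) = 3−, giving Ru = +2.
Ligands are named alphabetically: acetylacetonato before bromo before oxalato.
The complex ion is anionic, so ruthenium takes the -ate form ruthenate(II).

sodium (acetylacetonato)dibromooxalatoruthenate(II)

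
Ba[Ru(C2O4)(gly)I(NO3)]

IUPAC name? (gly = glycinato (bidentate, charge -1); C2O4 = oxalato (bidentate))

barium (glycinato)iodonitratooxalatoruthenate(III)

The 1 barium counter-ion carries a total charge of +2, so each complex ion is 2−.
Ligand charges: 1×glycinato (-1 each), 1×iodo (-1 each), 1×oxalato (-2 each), 1×nitrato (-1 each); total -5. So Ru + (-5) = 2−, giving Ru = +3.
The complex ion is anionic, so ruthenium takes the -ate form ruthenate(III).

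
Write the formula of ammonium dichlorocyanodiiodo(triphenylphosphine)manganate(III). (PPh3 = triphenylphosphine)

Ligands: 1 triphenylphosphine (PPh3, neutral), 2 iodo (I, -1), 1 cyano (CN, -1), 2 chloro (Cl, -1). Ligand charge sum = -5.
With Mn in oxidation state +3, the complex ion is [Mn...]^2−.
Charge balance with ammonium (+1) requires 1 complex ion per 2 ammonium.

(NH4)2[MnCl2(CN)I2(PPh3)]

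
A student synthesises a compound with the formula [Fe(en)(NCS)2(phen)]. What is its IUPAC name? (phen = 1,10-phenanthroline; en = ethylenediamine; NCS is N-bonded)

(ethylenediamine)diisothiocyanato(1,10-phenanthroline)iron(II)

There is no counter-ion, so the complex is neutral overall.
Ligand charges: 1×1,10-phenanthroline (neutral), 1×ethylenediamine (neutral), 2×isothiocyanato (-1 each); total -2. So Fe + (-2) = 0, giving Fe = +2.
Ligands are named alphabetically: ethylenediamine before isothiocyanato before phenanthroline.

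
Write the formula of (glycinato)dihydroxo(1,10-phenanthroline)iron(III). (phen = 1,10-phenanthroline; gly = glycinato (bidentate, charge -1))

Ligands: 1 1,10-phenanthroline (phen, neutral), 2 hydroxo (OH, -1), 1 glycinato (gly, -1). Ligand charge sum = -3.
With Fe in oxidation state +3, the complex ion is [Fe...].

[Fe(gly)(OH)2(phen)]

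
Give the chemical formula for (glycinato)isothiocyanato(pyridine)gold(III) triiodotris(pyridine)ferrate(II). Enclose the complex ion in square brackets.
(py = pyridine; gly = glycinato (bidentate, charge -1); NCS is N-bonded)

[Au(gly)(NCS)(py)][FeI3(py)3]

Cation [Au…]: ligand charges -2, Au(III) ⇒ ion charge 1+.
Anion [Fe…]: ligand charges -3, Fe(II) ⇒ ion charge 1−.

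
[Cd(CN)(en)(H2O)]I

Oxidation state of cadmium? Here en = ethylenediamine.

+2

1 iodide outside the brackets (-1 each) → the complex ion is 1+.
Ligand charges: 1×CN = -1; 1×H2O neutral; 1×en neutral; sum -1.
Cd + (-1) = 1+ ⇒ Cd is +2.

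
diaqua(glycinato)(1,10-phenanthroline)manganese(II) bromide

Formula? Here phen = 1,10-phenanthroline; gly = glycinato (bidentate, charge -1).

Ligands: 1 1,10-phenanthroline (phen, neutral), 1 glycinato (gly, -1), 2 aqua (H2O, neutral). Ligand charge sum = -1.
Charge balance with bromide (-1) requires 1 complex ion per 1 bromide.

[Mn(gly)(H2O)2(phen)]Br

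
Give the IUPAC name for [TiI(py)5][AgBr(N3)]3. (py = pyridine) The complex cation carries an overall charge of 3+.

Both ions are complex: the cation is named first with the plain metal name, the anion second with the -ate form; each ion's ligands are alphabetised independently.
The complex cation is given as 3+; its ligand charges sum to -1, so Ti = +4.
With 3 anions per cation, each anion must be 3/3 = 1−.
Anion: ligand charges sum to -2; for the ion to be 1−, Ag = +1.

iodopentakis(pyridine)titanium(IV) azidobromoargentate(I)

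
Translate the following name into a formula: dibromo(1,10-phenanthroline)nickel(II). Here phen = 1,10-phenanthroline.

[NiBr2(phen)]

Ligands: 1 1,10-phenanthroline (phen, neutral), 2 bromo (Br, -1). Ligand charge sum = -2.
With Ni in oxidation state +2, the complex ion is [Ni...].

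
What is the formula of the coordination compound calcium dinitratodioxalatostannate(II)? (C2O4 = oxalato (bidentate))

Ligands: 2 nitrato (NO3, -1), 2 oxalato (C2O4, -2). Ligand charge sum = -6.
Charge balance with calcium (+2) requires 1 complex ion per 2 calcium.

Ca2[Sn(C2O4)2(NO3)2]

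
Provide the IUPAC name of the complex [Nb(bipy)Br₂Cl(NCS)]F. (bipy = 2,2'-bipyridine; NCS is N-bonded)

(2,2'-bipyridine)dibromochloroisothiocyanatoniobium(V) fluoride

The 1 fluoride counter-ion carries a total charge of -1, so each complex ion is 1+.
Ligand charges: 2×bromo (-1 each), 1×2,2'-bipyridine (neutral), 1×isothiocyanato (-1 each), 1×chloro (-1 each); total -4. So Nb + (-4) = 1+, giving Nb = +5.
Ligands are named alphabetically: bipyridine before bromo before chloro before isothiocyanato.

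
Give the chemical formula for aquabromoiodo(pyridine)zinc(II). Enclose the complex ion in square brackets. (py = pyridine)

Ligands: 1 pyridine (py, neutral), 1 iodo (I, -1), 1 bromo (Br, -1), 1 aqua (H2O, neutral). Ligand charge sum = -2.
With Zn in oxidation state +2, the complex ion is [Zn...].

[ZnBr(H2O)I(py)]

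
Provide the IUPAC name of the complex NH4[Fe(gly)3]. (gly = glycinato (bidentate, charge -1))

ammonium tris(glycinato)ferrate(II)

The 1 ammonium counter-ion carries a total charge of +1, so each complex ion is 1−.
Ligand charges: 3×glycinato (-1 each); total -3. So Fe + (-3) = 1−, giving Fe = +2.
The complex ion is anionic, so iron takes the -ate form ferrate(II).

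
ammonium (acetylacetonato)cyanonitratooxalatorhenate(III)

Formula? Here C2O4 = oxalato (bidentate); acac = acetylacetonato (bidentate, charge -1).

Ligands: 1 oxalato (C2O4, -2), 1 cyano (CN, -1), 1 acetylacetonato (acac, -1), 1 nitrato (NO3, -1). Ligand charge sum = -5.
Charge balance with ammonium (+1) requires 1 complex ion per 2 ammonium.

(NH4)2[Re(acac)(C2O4)(CN)(NO3)]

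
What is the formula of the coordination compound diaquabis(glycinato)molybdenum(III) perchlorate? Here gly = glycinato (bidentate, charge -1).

Ligands: 2 glycinato (gly, -1), 2 aqua (H2O, neutral). Ligand charge sum = -2.
Charge balance with perchlorate (-1) requires 1 complex ion per 1 perchlorate.

[Mo(gly)2(H2O)2]ClO4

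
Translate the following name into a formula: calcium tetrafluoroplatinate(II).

Ca[PtF4]

Ligands: 4 fluoro (F, -1). Ligand charge sum = -4.
Charge balance with calcium (+2) requires 1 complex ion per 1 calcium.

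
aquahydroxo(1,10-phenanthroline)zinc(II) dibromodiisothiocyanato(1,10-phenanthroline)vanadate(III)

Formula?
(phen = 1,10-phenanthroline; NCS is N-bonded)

Cation [Zn…]: ligand charges -1, Zn(II) ⇒ ion charge 1+.
Anion [V…]: ligand charges -4, V(III) ⇒ ion charge 1−.
One 1+ cation balances one 1− anion.

[Zn(H2O)(OH)(phen)][VBr2(NCS)2(phen)]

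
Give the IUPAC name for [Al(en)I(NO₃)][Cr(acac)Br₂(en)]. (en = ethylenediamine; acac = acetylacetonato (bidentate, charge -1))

(ethylenediamine)iodonitratoaluminium(III) (acetylacetonato)dibromo(ethylenediamine)chromate(II)

Aluminium is always +3 in its complexes; the cation's ligand charges sum to -2, so the complex cation is 1+.
A 1:1 salt means the anion carries the equal and opposite charge, 1−.
Anion: ligand charges sum to -3; for the ion to be 1−, Cr = +2.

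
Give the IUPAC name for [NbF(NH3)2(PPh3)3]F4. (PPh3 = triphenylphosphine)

diamminefluorotris(triphenylphosphine)niobium(V) fluoride

The 4 fluoride counter-ions carry a total charge of -4, so each complex ion is 4+.
Ligand charges: 1×fluoro (-1 each), 2×ammine (neutral), 3×triphenylphosphine (neutral); total -1. So Nb + (-1) = 4+, giving Nb = +5.
Ligands are named alphabetically: ammine before fluoro before triphenylphosphine.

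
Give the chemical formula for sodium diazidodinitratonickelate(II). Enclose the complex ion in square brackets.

Ligands: 2 azido (N3, -1), 2 nitrato (NO3, -1). Ligand charge sum = -4.
Charge balance with sodium (+1) requires 1 complex ion per 2 sodium.

Na2[Ni(N3)2(NO3)2]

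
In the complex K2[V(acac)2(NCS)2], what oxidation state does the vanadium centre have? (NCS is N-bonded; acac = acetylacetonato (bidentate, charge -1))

2 potassium outside the brackets (+1 each) → the complex ion is 2−.
Ligand charges: 2×NCS = -2; 2×acac = -2; sum -4.
V + (-4) = 2− ⇒ V is +2.

+2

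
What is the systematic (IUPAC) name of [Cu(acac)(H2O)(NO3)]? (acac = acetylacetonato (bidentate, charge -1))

There is no counter-ion, so the complex is neutral overall.
Ligand charges: 1×nitrato (-1 each), 1×aqua (neutral), 1×acetylacetonato (-1 each); total -2. So Cu + (-2) = 0, giving Cu = +2.
Ligands are named alphabetically: acetylacetonato before aqua before nitrato.

(acetylacetonato)aquanitratocopper(II)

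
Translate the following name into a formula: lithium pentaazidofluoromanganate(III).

Ligands: 5 azido (N3, -1), 1 fluoro (F, -1). Ligand charge sum = -6.
Charge balance with lithium (+1) requires 1 complex ion per 3 lithium.

Li3[MnF(N3)5]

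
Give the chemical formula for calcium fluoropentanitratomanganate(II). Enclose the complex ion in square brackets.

Ca2[MnF(NO3)5]

Ligands: 1 fluoro (F, -1), 5 nitrato (NO3, -1). Ligand charge sum = -6.
With Mn in oxidation state +2, the complex ion is [Mn...]^4−.
Charge balance with calcium (+2) requires 1 complex ion per 2 calcium.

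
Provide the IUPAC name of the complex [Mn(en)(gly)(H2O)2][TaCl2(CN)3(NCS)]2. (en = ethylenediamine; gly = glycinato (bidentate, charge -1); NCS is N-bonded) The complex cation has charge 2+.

diaqua(ethylenediamine)(glycinato)manganese(III) dichlorotricyanoisothiocyanatotantalate(V)

Both ions are complex: the cation is named first with the plain metal name, the anion second with the -ate form; each ion's ligands are alphabetised independently.
The complex cation is given as 2+; its ligand charges sum to -1, so Mn = +3.
With 2 anions per cation, each anion must be 2/2 = 1−.
Anion: ligand charges sum to -6; for the ion to be 1−, Ta = +5.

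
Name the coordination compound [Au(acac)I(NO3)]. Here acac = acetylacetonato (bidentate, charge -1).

(acetylacetonato)iodonitratogold(III)

There is no counter-ion, so the complex is neutral overall.
Ligand charges: 1×iodo (-1 each), 1×nitrato (-1 each), 1×acetylacetonato (-1 each); total -3. So Au + (-3) = 0, giving Au = +3.
Ligands are named alphabetically: acetylacetonato before iodo before nitrato.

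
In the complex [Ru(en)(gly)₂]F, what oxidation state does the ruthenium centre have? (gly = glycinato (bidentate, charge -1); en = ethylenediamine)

1 fluoride outside the brackets (-1 each) → the complex ion is 1+.
Ligand charges: 2×gly = -2; 1×en neutral; sum -2.
Ru + (-2) = 1+ ⇒ Ru is +3.

+3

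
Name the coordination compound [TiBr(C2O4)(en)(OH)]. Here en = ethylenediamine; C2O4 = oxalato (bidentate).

bromo(ethylenediamine)hydroxooxalatotitanium(IV)

There is no counter-ion, so the complex is neutral overall.
Ligand charges: 1×ethylenediamine (neutral), 1×hydroxo (-1 each), 1×bromo (-1 each), 1×oxalato (-2 each); total -4. So Ti + (-4) = 0, giving Ti = +4.
Ligands are named alphabetically: bromo before ethylenediamine before hydroxo before oxalato.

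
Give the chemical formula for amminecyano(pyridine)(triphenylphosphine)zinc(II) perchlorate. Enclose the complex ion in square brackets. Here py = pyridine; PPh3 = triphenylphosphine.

Ligands: 1 pyridine (py, neutral), 1 ammine (NH3, neutral), 1 triphenylphosphine (PPh3, neutral), 1 cyano (CN, -1). Ligand charge sum = -1.
With Zn in oxidation state +2, the complex ion is [Zn...]^1+.
Charge balance with perchlorate (-1) requires 1 complex ion per 1 perchlorate.

[Zn(CN)(NH3)(PPh3)(py)]ClO4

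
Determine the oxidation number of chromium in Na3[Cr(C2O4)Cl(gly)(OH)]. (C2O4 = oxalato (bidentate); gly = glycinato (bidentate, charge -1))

+2

3 sodium outside the brackets (+1 each) → the complex ion is 3−.
Ligand charges: 1×OH = -1; 1×C2O4 = -2; 1×Cl = -1; 1×gly = -1; sum -5.
Cr + (-5) = 3− ⇒ Cr is +2.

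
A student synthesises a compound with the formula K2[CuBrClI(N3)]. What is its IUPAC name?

potassium azidobromochloroiodocuprate(II)

The 2 potassium counter-ions carry a total charge of +2, so each complex ion is 2−.
Ligand charges: 1×azido (-1 each), 1×chloro (-1 each), 1×bromo (-1 each), 1×iodo (-1 each); total -4. So Cu + (-4) = 2−, giving Cu = +2.
Ligands are named alphabetically: azido before bromo before chloro before iodo.
The complex ion is anionic, so copper takes the -ate form cuprate(II).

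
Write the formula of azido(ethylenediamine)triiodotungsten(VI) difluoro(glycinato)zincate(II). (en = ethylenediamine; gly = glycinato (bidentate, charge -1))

[W(en)I3(N3)][ZnF2(gly)]2

Cation [W…]: ligand charges -4, W(VI) ⇒ ion charge 2+.
Anion [Zn…]: ligand charges -3, Zn(II) ⇒ ion charge 1−.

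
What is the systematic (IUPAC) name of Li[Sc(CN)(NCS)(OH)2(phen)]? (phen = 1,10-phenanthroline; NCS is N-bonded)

The 1 lithium counter-ion carries a total charge of +1, so each complex ion is 1−.
Ligand charges: 1×cyano (-1 each), 2×hydroxo (-1 each), 1×1,10-phenanthroline (neutral), 1×isothiocyanato (-1 each); total -4. So Sc + (-4) = 1−, giving Sc = +3.
The complex ion is anionic, so scandium takes the -ate form scandate(III).

lithium cyanodihydroxoisothiocyanato(1,10-phenanthroline)scandate(III)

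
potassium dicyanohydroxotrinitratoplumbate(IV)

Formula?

Ligands: 3 nitrato (NO3, -1), 1 hydroxo (OH, -1), 2 cyano (CN, -1). Ligand charge sum = -6.
With Pb in oxidation state +4, the complex ion is [Pb...]^2−.
Charge balance with potassium (+1) requires 1 complex ion per 2 potassium.

K2[Pb(CN)2(NO3)3(OH)]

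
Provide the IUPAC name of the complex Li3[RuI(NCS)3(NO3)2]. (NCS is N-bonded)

The 3 lithium counter-ions carry a total charge of +3, so each complex ion is 3−.
Ligand charges: 1×iodo (-1 each), 3×isothiocyanato (-1 each), 2×nitrato (-1 each); total -6. So Ru + (-6) = 3−, giving Ru = +3.
Ligands are named alphabetically: iodo before isothiocyanato before nitrato.
The complex ion is anionic, so ruthenium takes the -ate form ruthenate(III).

lithium iodotriisothiocyanatodinitratoruthenate(III)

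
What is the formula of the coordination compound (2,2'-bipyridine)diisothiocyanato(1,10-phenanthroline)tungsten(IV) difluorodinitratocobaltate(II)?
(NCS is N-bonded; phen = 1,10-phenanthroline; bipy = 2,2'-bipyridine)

Cation [W…]: ligand charges -2, W(IV) ⇒ ion charge 2+.
Anion [Co…]: ligand charges -4, Co(II) ⇒ ion charge 2−.
One 2+ cation balances one 2− anion.

[W(bipy)(NCS)2(phen)][CoF2(NO3)2]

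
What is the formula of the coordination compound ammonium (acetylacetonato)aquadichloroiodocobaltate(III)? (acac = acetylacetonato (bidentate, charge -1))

NH4[Co(acac)Cl2(H2O)I]

Ligands: 1 acetylacetonato (acac, -1), 2 chloro (Cl, -1), 1 iodo (I, -1), 1 aqua (H2O, neutral). Ligand charge sum = -4.
With Co in oxidation state +3, the complex ion is [Co...]^1−.
Charge balance with ammonium (+1) requires 1 complex ion per 1 ammonium.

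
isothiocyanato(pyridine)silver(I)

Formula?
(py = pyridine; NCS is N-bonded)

Ligands: 1 pyridine (py, neutral), 1 isothiocyanato (NCS, -1). Ligand charge sum = -1.
With Ag in oxidation state +1, the complex ion is [Ag...].

[Ag(NCS)(py)]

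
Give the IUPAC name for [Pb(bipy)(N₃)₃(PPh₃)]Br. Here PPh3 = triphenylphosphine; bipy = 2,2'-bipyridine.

The 1 bromide counter-ion carries a total charge of -1, so each complex ion is 1+.
Ligand charges: 1×triphenylphosphine (neutral), 3×azido (-1 each), 1×2,2'-bipyridine (neutral); total -3. So Pb + (-3) = 1+, giving Pb = +4.
Ligands are named alphabetically: azido before bipyridine before triphenylphosphine.

triazido(2,2'-bipyridine)(triphenylphosphine)lead(IV) bromide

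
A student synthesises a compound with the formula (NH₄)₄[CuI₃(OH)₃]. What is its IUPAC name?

ammonium trihydroxotriiodocuprate(II)

The 4 ammonium counter-ions carry a total charge of +4, so each complex ion is 4−.
Ligand charges: 3×iodo (-1 each), 3×hydroxo (-1 each); total -6. So Cu + (-6) = 4−, giving Cu = +2.
Ligands are named alphabetically: hydroxo before iodo.
The complex ion is anionic, so copper takes the -ate form cuprate(II).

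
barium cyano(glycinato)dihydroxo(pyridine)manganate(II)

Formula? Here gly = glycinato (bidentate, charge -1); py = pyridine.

Ligands: 1 cyano (CN, -1), 1 glycinato (gly, -1), 1 pyridine (py, neutral), 2 hydroxo (OH, -1). Ligand charge sum = -4.
With Mn in oxidation state +2, the complex ion is [Mn...]^2−.
Charge balance with barium (+2) requires 1 complex ion per 1 barium.

Ba[Mn(CN)(gly)(OH)2(py)]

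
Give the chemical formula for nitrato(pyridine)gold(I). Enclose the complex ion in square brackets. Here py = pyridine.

Ligands: 1 pyridine (py, neutral), 1 nitrato (NO3, -1). Ligand charge sum = -1.
With Au in oxidation state +1, the complex ion is [Au...].

[Au(NO3)(py)]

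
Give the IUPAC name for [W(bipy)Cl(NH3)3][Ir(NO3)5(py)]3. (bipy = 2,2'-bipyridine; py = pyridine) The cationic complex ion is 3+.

triammine(2,2'-bipyridine)chlorotungsten(IV) pentanitrato(pyridine)iridate(IV)

Both ions are complex: the cation is named first with the plain metal name, the anion second with the -ate form; each ion's ligands are alphabetised independently.
The complex cation is given as 3+; its ligand charges sum to -1, so W = +4.
With 3 anions per cation, each anion must be 3/3 = 1−.
Anion: ligand charges sum to -5; for the ion to be 1−, Ir = +4.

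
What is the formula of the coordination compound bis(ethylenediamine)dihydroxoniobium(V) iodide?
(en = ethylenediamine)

Ligands: 2 hydroxo (OH, -1), 2 ethylenediamine (en, neutral). Ligand charge sum = -2.
With Nb in oxidation state +5, the complex ion is [Nb...]^3+.
Charge balance with iodide (-1) requires 1 complex ion per 3 iodide.

[Nb(en)2(OH)2]I3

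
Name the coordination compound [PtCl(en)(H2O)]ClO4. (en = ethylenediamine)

The 1 perchlorate counter-ion carries a total charge of -1, so each complex ion is 1+.
Ligand charges: 1×aqua (neutral), 1×chloro (-1 each), 1×ethylenediamine (neutral); total -1. So Pt + (-1) = 1+, giving Pt = +2.
Ligands are named alphabetically: aqua before chloro before ethylenediamine.

aquachloro(ethylenediamine)platinum(II) perchlorate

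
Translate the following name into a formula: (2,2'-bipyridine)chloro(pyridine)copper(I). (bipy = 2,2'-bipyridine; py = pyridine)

[Cu(bipy)Cl(py)]

Ligands: 1 2,2'-bipyridine (bipy, neutral), 1 chloro (Cl, -1), 1 pyridine (py, neutral). Ligand charge sum = -1.
With Cu in oxidation state +1, the complex ion is [Cu...].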